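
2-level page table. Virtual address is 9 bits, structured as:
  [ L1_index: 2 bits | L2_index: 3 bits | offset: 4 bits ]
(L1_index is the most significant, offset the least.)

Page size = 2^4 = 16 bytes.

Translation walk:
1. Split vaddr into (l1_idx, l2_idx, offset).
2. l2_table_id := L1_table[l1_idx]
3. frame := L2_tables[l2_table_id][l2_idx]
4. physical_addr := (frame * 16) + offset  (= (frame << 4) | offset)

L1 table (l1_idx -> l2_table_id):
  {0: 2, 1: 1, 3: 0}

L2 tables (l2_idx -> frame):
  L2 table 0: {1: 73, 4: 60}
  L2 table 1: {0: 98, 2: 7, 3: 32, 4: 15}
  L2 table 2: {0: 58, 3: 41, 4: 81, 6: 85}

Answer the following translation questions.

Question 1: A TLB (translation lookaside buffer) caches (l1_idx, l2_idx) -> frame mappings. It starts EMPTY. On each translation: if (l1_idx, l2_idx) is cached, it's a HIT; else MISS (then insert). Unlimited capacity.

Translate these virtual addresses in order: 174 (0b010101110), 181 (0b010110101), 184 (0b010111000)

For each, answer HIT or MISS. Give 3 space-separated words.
Answer: MISS MISS HIT

Derivation:
vaddr=174: (1,2) not in TLB -> MISS, insert
vaddr=181: (1,3) not in TLB -> MISS, insert
vaddr=184: (1,3) in TLB -> HIT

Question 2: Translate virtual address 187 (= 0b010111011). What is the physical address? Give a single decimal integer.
Answer: 523

Derivation:
vaddr = 187 = 0b010111011
Split: l1_idx=1, l2_idx=3, offset=11
L1[1] = 1
L2[1][3] = 32
paddr = 32 * 16 + 11 = 523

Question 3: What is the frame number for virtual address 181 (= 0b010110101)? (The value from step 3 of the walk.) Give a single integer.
Answer: 32

Derivation:
vaddr = 181: l1_idx=1, l2_idx=3
L1[1] = 1; L2[1][3] = 32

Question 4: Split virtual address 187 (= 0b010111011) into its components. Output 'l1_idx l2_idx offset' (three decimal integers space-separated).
vaddr = 187 = 0b010111011
  top 2 bits -> l1_idx = 1
  next 3 bits -> l2_idx = 3
  bottom 4 bits -> offset = 11

Answer: 1 3 11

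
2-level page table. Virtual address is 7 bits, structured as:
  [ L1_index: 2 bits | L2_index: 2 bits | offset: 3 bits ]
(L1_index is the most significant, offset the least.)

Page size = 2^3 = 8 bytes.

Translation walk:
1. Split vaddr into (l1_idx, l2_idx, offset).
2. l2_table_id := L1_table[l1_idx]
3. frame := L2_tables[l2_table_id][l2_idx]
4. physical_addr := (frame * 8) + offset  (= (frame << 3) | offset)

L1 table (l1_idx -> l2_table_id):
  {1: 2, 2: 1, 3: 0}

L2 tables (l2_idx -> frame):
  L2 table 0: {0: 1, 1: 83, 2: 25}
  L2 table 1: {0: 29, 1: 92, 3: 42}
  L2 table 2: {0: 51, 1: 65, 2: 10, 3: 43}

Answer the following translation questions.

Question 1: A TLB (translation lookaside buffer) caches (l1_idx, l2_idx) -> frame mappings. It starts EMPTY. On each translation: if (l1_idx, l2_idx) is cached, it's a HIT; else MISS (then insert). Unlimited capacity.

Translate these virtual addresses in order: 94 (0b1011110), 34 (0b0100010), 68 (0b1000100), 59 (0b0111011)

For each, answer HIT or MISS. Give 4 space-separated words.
vaddr=94: (2,3) not in TLB -> MISS, insert
vaddr=34: (1,0) not in TLB -> MISS, insert
vaddr=68: (2,0) not in TLB -> MISS, insert
vaddr=59: (1,3) not in TLB -> MISS, insert

Answer: MISS MISS MISS MISS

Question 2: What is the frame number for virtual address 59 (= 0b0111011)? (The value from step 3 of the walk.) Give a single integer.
vaddr = 59: l1_idx=1, l2_idx=3
L1[1] = 2; L2[2][3] = 43

Answer: 43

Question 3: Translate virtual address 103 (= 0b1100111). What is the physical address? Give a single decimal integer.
vaddr = 103 = 0b1100111
Split: l1_idx=3, l2_idx=0, offset=7
L1[3] = 0
L2[0][0] = 1
paddr = 1 * 8 + 7 = 15

Answer: 15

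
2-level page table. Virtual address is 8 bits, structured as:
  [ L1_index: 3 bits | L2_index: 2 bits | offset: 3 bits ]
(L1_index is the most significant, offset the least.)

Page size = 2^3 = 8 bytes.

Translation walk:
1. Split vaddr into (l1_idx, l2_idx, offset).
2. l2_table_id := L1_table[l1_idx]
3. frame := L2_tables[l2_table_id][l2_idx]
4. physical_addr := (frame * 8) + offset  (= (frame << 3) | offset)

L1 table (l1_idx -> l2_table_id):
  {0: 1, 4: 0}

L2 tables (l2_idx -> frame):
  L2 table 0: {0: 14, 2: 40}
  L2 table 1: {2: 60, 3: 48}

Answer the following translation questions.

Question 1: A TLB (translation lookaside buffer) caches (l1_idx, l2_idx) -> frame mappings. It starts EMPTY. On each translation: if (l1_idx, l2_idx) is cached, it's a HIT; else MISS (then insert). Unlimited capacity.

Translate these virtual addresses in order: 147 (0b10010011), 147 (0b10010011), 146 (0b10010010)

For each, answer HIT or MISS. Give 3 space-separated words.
vaddr=147: (4,2) not in TLB -> MISS, insert
vaddr=147: (4,2) in TLB -> HIT
vaddr=146: (4,2) in TLB -> HIT

Answer: MISS HIT HIT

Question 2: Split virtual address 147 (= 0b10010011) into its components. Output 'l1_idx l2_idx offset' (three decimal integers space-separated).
Answer: 4 2 3

Derivation:
vaddr = 147 = 0b10010011
  top 3 bits -> l1_idx = 4
  next 2 bits -> l2_idx = 2
  bottom 3 bits -> offset = 3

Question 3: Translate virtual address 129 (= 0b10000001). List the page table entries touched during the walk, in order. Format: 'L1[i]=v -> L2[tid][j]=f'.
Answer: L1[4]=0 -> L2[0][0]=14

Derivation:
vaddr = 129 = 0b10000001
Split: l1_idx=4, l2_idx=0, offset=1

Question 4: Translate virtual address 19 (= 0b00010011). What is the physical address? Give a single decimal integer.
vaddr = 19 = 0b00010011
Split: l1_idx=0, l2_idx=2, offset=3
L1[0] = 1
L2[1][2] = 60
paddr = 60 * 8 + 3 = 483

Answer: 483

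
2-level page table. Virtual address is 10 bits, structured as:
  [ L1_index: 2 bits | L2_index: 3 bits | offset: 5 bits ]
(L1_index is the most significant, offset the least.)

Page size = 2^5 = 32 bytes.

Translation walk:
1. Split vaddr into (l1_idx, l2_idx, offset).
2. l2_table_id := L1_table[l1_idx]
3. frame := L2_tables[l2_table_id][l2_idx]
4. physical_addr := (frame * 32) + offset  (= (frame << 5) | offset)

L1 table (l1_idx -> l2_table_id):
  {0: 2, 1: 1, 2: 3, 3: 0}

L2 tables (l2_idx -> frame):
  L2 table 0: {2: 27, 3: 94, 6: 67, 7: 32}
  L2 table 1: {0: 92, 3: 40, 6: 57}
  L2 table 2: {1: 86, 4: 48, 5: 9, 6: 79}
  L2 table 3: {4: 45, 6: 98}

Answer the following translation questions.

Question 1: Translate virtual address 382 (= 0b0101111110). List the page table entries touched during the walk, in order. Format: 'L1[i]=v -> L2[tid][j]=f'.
vaddr = 382 = 0b0101111110
Split: l1_idx=1, l2_idx=3, offset=30

Answer: L1[1]=1 -> L2[1][3]=40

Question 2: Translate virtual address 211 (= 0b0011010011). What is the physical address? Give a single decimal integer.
vaddr = 211 = 0b0011010011
Split: l1_idx=0, l2_idx=6, offset=19
L1[0] = 2
L2[2][6] = 79
paddr = 79 * 32 + 19 = 2547

Answer: 2547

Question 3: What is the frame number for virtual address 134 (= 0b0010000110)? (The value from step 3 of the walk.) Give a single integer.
vaddr = 134: l1_idx=0, l2_idx=4
L1[0] = 2; L2[2][4] = 48

Answer: 48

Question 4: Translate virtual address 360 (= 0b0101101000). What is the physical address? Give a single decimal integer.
vaddr = 360 = 0b0101101000
Split: l1_idx=1, l2_idx=3, offset=8
L1[1] = 1
L2[1][3] = 40
paddr = 40 * 32 + 8 = 1288

Answer: 1288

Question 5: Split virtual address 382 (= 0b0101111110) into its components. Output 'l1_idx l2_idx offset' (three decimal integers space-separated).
vaddr = 382 = 0b0101111110
  top 2 bits -> l1_idx = 1
  next 3 bits -> l2_idx = 3
  bottom 5 bits -> offset = 30

Answer: 1 3 30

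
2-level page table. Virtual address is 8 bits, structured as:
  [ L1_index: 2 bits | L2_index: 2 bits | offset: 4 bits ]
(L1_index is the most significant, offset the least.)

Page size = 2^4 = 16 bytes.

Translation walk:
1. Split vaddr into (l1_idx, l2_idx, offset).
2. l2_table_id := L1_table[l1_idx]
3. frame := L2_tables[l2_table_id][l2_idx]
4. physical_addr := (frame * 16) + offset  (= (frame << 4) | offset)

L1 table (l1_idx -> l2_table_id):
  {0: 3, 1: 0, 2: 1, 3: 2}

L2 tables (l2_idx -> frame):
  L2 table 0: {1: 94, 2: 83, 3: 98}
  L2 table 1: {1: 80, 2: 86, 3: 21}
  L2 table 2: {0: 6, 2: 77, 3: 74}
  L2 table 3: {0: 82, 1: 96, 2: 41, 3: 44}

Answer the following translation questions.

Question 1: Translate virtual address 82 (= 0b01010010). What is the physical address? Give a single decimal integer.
Answer: 1506

Derivation:
vaddr = 82 = 0b01010010
Split: l1_idx=1, l2_idx=1, offset=2
L1[1] = 0
L2[0][1] = 94
paddr = 94 * 16 + 2 = 1506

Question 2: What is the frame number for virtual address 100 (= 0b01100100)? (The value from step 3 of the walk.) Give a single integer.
vaddr = 100: l1_idx=1, l2_idx=2
L1[1] = 0; L2[0][2] = 83

Answer: 83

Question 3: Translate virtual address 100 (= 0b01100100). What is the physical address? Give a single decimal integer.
Answer: 1332

Derivation:
vaddr = 100 = 0b01100100
Split: l1_idx=1, l2_idx=2, offset=4
L1[1] = 0
L2[0][2] = 83
paddr = 83 * 16 + 4 = 1332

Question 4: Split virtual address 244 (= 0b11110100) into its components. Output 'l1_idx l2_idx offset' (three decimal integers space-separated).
vaddr = 244 = 0b11110100
  top 2 bits -> l1_idx = 3
  next 2 bits -> l2_idx = 3
  bottom 4 bits -> offset = 4

Answer: 3 3 4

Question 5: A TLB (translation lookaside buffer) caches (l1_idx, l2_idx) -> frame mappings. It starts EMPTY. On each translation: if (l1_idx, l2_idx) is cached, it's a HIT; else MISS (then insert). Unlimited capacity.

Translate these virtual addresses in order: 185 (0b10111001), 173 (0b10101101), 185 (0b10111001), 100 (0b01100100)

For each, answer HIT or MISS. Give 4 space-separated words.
vaddr=185: (2,3) not in TLB -> MISS, insert
vaddr=173: (2,2) not in TLB -> MISS, insert
vaddr=185: (2,3) in TLB -> HIT
vaddr=100: (1,2) not in TLB -> MISS, insert

Answer: MISS MISS HIT MISS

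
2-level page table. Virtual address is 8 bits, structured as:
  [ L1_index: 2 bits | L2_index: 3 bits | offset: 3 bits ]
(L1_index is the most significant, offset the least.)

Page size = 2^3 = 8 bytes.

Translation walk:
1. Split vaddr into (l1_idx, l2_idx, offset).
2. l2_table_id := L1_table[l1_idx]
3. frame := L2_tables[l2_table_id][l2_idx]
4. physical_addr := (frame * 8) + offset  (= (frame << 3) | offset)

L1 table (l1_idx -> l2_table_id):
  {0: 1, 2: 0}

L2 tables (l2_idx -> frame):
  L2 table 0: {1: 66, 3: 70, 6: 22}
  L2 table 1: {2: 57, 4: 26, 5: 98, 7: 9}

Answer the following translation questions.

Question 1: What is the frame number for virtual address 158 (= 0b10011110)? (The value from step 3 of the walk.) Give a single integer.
vaddr = 158: l1_idx=2, l2_idx=3
L1[2] = 0; L2[0][3] = 70

Answer: 70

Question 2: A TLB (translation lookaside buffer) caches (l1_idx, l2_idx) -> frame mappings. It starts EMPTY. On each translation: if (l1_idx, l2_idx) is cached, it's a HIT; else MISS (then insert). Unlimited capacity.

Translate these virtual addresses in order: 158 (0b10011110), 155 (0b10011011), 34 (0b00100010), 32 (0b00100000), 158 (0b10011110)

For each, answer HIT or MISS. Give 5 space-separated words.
vaddr=158: (2,3) not in TLB -> MISS, insert
vaddr=155: (2,3) in TLB -> HIT
vaddr=34: (0,4) not in TLB -> MISS, insert
vaddr=32: (0,4) in TLB -> HIT
vaddr=158: (2,3) in TLB -> HIT

Answer: MISS HIT MISS HIT HIT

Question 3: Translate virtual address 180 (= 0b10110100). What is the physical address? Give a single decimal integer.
Answer: 180

Derivation:
vaddr = 180 = 0b10110100
Split: l1_idx=2, l2_idx=6, offset=4
L1[2] = 0
L2[0][6] = 22
paddr = 22 * 8 + 4 = 180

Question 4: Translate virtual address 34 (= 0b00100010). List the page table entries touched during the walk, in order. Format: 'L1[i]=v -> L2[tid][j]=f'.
Answer: L1[0]=1 -> L2[1][4]=26

Derivation:
vaddr = 34 = 0b00100010
Split: l1_idx=0, l2_idx=4, offset=2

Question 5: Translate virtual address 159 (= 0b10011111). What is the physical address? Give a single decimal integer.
Answer: 567

Derivation:
vaddr = 159 = 0b10011111
Split: l1_idx=2, l2_idx=3, offset=7
L1[2] = 0
L2[0][3] = 70
paddr = 70 * 8 + 7 = 567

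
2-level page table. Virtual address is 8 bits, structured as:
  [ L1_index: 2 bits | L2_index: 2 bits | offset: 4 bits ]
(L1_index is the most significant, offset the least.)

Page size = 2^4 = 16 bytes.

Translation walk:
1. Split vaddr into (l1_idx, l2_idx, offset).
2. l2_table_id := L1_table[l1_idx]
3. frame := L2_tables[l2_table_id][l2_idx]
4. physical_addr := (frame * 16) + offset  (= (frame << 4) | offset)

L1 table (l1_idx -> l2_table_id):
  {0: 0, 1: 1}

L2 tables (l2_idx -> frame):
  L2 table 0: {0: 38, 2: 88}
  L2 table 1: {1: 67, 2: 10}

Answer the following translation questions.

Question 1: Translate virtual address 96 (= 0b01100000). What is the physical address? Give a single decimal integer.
vaddr = 96 = 0b01100000
Split: l1_idx=1, l2_idx=2, offset=0
L1[1] = 1
L2[1][2] = 10
paddr = 10 * 16 + 0 = 160

Answer: 160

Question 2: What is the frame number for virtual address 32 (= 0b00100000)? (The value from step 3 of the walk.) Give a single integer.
Answer: 88

Derivation:
vaddr = 32: l1_idx=0, l2_idx=2
L1[0] = 0; L2[0][2] = 88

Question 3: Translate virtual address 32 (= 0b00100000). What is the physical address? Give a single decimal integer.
Answer: 1408

Derivation:
vaddr = 32 = 0b00100000
Split: l1_idx=0, l2_idx=2, offset=0
L1[0] = 0
L2[0][2] = 88
paddr = 88 * 16 + 0 = 1408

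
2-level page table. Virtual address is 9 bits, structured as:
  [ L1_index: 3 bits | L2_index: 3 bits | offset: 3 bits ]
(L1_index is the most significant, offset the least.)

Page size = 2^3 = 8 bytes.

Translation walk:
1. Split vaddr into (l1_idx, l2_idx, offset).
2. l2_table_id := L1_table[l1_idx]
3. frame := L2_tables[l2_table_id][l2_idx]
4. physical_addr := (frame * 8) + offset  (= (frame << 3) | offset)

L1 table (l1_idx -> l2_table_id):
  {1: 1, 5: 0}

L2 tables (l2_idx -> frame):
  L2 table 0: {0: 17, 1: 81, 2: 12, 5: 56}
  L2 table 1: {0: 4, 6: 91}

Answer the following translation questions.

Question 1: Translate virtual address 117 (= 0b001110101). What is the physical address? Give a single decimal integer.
vaddr = 117 = 0b001110101
Split: l1_idx=1, l2_idx=6, offset=5
L1[1] = 1
L2[1][6] = 91
paddr = 91 * 8 + 5 = 733

Answer: 733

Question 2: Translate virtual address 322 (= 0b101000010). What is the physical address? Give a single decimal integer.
vaddr = 322 = 0b101000010
Split: l1_idx=5, l2_idx=0, offset=2
L1[5] = 0
L2[0][0] = 17
paddr = 17 * 8 + 2 = 138

Answer: 138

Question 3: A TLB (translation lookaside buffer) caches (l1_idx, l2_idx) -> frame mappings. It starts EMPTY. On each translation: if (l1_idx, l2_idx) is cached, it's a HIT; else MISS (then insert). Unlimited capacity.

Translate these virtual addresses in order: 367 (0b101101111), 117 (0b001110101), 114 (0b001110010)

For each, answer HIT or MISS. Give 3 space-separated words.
vaddr=367: (5,5) not in TLB -> MISS, insert
vaddr=117: (1,6) not in TLB -> MISS, insert
vaddr=114: (1,6) in TLB -> HIT

Answer: MISS MISS HIT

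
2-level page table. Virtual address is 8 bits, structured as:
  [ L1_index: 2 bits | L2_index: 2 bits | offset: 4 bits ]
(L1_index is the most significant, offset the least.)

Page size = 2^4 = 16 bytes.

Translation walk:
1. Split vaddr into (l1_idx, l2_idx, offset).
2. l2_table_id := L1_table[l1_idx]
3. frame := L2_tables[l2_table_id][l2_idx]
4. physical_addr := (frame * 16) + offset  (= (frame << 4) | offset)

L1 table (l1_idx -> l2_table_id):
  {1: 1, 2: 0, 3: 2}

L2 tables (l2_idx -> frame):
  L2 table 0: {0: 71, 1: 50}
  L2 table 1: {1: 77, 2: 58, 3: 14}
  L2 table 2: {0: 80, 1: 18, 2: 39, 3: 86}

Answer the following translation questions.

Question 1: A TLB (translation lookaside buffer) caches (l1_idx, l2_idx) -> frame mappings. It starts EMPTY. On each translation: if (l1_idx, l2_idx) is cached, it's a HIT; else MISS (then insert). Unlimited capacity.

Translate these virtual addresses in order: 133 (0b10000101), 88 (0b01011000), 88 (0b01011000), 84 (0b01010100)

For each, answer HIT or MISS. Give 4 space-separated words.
Answer: MISS MISS HIT HIT

Derivation:
vaddr=133: (2,0) not in TLB -> MISS, insert
vaddr=88: (1,1) not in TLB -> MISS, insert
vaddr=88: (1,1) in TLB -> HIT
vaddr=84: (1,1) in TLB -> HIT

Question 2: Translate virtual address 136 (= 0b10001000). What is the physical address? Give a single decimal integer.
vaddr = 136 = 0b10001000
Split: l1_idx=2, l2_idx=0, offset=8
L1[2] = 0
L2[0][0] = 71
paddr = 71 * 16 + 8 = 1144

Answer: 1144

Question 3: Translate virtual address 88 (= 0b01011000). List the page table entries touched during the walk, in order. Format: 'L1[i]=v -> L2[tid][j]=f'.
Answer: L1[1]=1 -> L2[1][1]=77

Derivation:
vaddr = 88 = 0b01011000
Split: l1_idx=1, l2_idx=1, offset=8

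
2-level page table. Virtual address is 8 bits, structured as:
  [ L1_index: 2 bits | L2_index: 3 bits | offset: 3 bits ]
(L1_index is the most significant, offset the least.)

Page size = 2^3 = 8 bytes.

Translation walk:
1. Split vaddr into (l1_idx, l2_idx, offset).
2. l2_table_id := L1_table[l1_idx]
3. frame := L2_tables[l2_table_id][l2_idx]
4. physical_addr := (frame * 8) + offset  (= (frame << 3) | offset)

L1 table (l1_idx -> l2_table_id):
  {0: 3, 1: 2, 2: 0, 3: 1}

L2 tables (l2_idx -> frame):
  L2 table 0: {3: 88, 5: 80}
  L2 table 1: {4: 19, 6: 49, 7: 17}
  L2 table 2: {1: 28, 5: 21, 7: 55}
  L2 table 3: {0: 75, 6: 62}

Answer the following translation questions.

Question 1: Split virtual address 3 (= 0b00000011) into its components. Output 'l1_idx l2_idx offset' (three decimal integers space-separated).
Answer: 0 0 3

Derivation:
vaddr = 3 = 0b00000011
  top 2 bits -> l1_idx = 0
  next 3 bits -> l2_idx = 0
  bottom 3 bits -> offset = 3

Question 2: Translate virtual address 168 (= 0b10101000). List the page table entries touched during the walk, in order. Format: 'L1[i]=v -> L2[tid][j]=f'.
Answer: L1[2]=0 -> L2[0][5]=80

Derivation:
vaddr = 168 = 0b10101000
Split: l1_idx=2, l2_idx=5, offset=0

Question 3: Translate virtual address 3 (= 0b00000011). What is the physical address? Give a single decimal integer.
vaddr = 3 = 0b00000011
Split: l1_idx=0, l2_idx=0, offset=3
L1[0] = 3
L2[3][0] = 75
paddr = 75 * 8 + 3 = 603

Answer: 603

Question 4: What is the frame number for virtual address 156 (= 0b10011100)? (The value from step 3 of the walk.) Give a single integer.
vaddr = 156: l1_idx=2, l2_idx=3
L1[2] = 0; L2[0][3] = 88

Answer: 88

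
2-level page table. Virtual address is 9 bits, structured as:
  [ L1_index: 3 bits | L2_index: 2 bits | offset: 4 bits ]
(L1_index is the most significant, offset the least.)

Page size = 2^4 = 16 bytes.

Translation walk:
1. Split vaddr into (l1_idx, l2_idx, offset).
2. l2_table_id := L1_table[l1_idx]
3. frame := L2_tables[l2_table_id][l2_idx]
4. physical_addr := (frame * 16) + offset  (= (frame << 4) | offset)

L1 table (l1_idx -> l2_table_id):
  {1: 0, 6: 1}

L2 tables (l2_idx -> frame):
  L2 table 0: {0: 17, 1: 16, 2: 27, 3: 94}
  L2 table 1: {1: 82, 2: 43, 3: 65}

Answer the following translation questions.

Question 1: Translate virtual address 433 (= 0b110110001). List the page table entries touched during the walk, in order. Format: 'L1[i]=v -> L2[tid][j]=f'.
Answer: L1[6]=1 -> L2[1][3]=65

Derivation:
vaddr = 433 = 0b110110001
Split: l1_idx=6, l2_idx=3, offset=1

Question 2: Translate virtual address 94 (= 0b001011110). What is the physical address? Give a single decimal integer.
Answer: 270

Derivation:
vaddr = 94 = 0b001011110
Split: l1_idx=1, l2_idx=1, offset=14
L1[1] = 0
L2[0][1] = 16
paddr = 16 * 16 + 14 = 270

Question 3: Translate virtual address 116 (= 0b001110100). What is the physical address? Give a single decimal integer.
vaddr = 116 = 0b001110100
Split: l1_idx=1, l2_idx=3, offset=4
L1[1] = 0
L2[0][3] = 94
paddr = 94 * 16 + 4 = 1508

Answer: 1508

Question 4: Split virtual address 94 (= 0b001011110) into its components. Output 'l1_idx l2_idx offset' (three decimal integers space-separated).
vaddr = 94 = 0b001011110
  top 3 bits -> l1_idx = 1
  next 2 bits -> l2_idx = 1
  bottom 4 bits -> offset = 14

Answer: 1 1 14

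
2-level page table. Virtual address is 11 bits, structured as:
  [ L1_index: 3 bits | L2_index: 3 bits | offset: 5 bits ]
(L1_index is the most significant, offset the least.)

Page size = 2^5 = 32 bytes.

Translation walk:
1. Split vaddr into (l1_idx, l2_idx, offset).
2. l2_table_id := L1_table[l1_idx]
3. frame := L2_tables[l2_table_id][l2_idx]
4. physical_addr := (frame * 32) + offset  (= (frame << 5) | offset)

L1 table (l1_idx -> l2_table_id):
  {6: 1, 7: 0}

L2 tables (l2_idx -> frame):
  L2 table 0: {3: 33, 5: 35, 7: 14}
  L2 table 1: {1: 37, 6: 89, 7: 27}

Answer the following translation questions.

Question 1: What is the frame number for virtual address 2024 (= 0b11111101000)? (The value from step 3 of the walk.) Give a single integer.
Answer: 14

Derivation:
vaddr = 2024: l1_idx=7, l2_idx=7
L1[7] = 0; L2[0][7] = 14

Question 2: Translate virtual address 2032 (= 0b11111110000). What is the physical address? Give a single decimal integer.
Answer: 464

Derivation:
vaddr = 2032 = 0b11111110000
Split: l1_idx=7, l2_idx=7, offset=16
L1[7] = 0
L2[0][7] = 14
paddr = 14 * 32 + 16 = 464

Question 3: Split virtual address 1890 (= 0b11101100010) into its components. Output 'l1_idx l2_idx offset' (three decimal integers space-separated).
Answer: 7 3 2

Derivation:
vaddr = 1890 = 0b11101100010
  top 3 bits -> l1_idx = 7
  next 3 bits -> l2_idx = 3
  bottom 5 bits -> offset = 2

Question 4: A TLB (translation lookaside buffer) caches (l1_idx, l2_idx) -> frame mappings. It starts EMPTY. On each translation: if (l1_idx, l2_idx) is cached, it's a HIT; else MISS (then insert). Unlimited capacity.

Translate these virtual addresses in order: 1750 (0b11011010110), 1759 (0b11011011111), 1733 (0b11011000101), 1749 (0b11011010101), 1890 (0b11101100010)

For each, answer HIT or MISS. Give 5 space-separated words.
vaddr=1750: (6,6) not in TLB -> MISS, insert
vaddr=1759: (6,6) in TLB -> HIT
vaddr=1733: (6,6) in TLB -> HIT
vaddr=1749: (6,6) in TLB -> HIT
vaddr=1890: (7,3) not in TLB -> MISS, insert

Answer: MISS HIT HIT HIT MISS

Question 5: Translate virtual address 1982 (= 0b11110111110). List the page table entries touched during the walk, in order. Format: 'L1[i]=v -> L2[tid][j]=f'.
Answer: L1[7]=0 -> L2[0][5]=35

Derivation:
vaddr = 1982 = 0b11110111110
Split: l1_idx=7, l2_idx=5, offset=30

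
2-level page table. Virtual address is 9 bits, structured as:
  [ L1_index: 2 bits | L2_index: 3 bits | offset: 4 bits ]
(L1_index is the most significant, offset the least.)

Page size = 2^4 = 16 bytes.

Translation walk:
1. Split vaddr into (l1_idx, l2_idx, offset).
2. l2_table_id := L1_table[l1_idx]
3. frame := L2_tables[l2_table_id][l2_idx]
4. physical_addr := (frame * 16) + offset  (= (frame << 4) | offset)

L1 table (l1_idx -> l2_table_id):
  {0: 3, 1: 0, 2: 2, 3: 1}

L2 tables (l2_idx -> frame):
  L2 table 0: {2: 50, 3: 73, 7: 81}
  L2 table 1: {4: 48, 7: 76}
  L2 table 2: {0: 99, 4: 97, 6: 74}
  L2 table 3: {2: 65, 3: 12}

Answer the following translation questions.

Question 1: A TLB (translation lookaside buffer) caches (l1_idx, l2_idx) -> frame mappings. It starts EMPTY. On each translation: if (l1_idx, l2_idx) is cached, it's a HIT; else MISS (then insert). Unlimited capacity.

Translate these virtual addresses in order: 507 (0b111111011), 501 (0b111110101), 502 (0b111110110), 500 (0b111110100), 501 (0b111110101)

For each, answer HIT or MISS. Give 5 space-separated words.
vaddr=507: (3,7) not in TLB -> MISS, insert
vaddr=501: (3,7) in TLB -> HIT
vaddr=502: (3,7) in TLB -> HIT
vaddr=500: (3,7) in TLB -> HIT
vaddr=501: (3,7) in TLB -> HIT

Answer: MISS HIT HIT HIT HIT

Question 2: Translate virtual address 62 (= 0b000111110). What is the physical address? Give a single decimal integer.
vaddr = 62 = 0b000111110
Split: l1_idx=0, l2_idx=3, offset=14
L1[0] = 3
L2[3][3] = 12
paddr = 12 * 16 + 14 = 206

Answer: 206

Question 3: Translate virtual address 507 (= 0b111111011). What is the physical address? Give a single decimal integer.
vaddr = 507 = 0b111111011
Split: l1_idx=3, l2_idx=7, offset=11
L1[3] = 1
L2[1][7] = 76
paddr = 76 * 16 + 11 = 1227

Answer: 1227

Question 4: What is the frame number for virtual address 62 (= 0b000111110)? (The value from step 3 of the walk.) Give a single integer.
Answer: 12

Derivation:
vaddr = 62: l1_idx=0, l2_idx=3
L1[0] = 3; L2[3][3] = 12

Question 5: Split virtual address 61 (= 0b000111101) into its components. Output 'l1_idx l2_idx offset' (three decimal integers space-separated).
Answer: 0 3 13

Derivation:
vaddr = 61 = 0b000111101
  top 2 bits -> l1_idx = 0
  next 3 bits -> l2_idx = 3
  bottom 4 bits -> offset = 13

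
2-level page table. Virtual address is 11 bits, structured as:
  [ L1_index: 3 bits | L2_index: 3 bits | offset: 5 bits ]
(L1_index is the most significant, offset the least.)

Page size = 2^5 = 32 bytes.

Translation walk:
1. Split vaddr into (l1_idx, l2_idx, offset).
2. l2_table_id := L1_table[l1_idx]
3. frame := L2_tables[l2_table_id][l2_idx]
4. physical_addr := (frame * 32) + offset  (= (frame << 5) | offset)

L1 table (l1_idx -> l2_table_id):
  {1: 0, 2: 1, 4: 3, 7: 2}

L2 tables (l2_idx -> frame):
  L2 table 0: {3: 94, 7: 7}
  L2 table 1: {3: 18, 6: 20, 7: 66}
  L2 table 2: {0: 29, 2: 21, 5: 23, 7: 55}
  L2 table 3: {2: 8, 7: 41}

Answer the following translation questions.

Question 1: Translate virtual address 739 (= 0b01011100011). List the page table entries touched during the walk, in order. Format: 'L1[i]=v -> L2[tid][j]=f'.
vaddr = 739 = 0b01011100011
Split: l1_idx=2, l2_idx=7, offset=3

Answer: L1[2]=1 -> L2[1][7]=66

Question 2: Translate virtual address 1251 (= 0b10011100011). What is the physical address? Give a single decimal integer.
vaddr = 1251 = 0b10011100011
Split: l1_idx=4, l2_idx=7, offset=3
L1[4] = 3
L2[3][7] = 41
paddr = 41 * 32 + 3 = 1315

Answer: 1315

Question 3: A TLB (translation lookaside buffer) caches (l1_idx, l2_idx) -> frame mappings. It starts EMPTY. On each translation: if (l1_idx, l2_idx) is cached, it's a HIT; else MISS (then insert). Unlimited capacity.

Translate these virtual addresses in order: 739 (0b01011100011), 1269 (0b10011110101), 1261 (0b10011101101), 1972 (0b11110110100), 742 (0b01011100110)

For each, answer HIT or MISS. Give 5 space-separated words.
Answer: MISS MISS HIT MISS HIT

Derivation:
vaddr=739: (2,7) not in TLB -> MISS, insert
vaddr=1269: (4,7) not in TLB -> MISS, insert
vaddr=1261: (4,7) in TLB -> HIT
vaddr=1972: (7,5) not in TLB -> MISS, insert
vaddr=742: (2,7) in TLB -> HIT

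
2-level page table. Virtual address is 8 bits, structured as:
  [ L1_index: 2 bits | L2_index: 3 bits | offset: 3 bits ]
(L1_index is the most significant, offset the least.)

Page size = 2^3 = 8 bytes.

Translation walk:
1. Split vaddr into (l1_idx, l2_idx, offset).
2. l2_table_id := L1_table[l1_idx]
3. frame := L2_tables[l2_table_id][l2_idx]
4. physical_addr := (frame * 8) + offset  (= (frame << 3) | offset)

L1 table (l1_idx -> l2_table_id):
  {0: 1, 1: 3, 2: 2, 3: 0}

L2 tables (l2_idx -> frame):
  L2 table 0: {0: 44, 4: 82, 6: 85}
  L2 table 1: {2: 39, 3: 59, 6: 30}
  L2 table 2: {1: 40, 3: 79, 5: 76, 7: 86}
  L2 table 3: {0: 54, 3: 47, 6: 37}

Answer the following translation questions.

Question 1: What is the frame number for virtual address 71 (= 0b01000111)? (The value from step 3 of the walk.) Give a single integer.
vaddr = 71: l1_idx=1, l2_idx=0
L1[1] = 3; L2[3][0] = 54

Answer: 54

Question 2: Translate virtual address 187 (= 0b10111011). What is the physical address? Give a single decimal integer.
vaddr = 187 = 0b10111011
Split: l1_idx=2, l2_idx=7, offset=3
L1[2] = 2
L2[2][7] = 86
paddr = 86 * 8 + 3 = 691

Answer: 691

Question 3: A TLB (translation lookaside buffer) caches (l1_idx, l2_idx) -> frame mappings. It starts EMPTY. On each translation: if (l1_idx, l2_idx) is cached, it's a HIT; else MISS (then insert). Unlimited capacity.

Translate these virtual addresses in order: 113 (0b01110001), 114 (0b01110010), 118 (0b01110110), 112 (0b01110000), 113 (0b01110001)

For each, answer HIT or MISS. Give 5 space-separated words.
Answer: MISS HIT HIT HIT HIT

Derivation:
vaddr=113: (1,6) not in TLB -> MISS, insert
vaddr=114: (1,6) in TLB -> HIT
vaddr=118: (1,6) in TLB -> HIT
vaddr=112: (1,6) in TLB -> HIT
vaddr=113: (1,6) in TLB -> HIT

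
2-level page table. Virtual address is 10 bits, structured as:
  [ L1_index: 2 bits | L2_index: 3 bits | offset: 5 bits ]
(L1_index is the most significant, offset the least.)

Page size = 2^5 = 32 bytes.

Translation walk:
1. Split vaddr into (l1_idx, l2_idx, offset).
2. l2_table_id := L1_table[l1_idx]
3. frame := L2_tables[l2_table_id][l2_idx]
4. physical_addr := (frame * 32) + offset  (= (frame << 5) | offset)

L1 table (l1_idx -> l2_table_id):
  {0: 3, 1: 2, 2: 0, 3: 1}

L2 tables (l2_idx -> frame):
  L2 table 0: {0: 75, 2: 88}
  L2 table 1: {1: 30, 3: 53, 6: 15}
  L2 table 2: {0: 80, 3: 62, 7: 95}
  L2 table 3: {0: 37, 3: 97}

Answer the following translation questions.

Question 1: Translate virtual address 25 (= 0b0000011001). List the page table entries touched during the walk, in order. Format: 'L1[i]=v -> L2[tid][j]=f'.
Answer: L1[0]=3 -> L2[3][0]=37

Derivation:
vaddr = 25 = 0b0000011001
Split: l1_idx=0, l2_idx=0, offset=25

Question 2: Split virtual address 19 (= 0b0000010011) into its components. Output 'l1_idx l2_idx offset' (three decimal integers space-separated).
Answer: 0 0 19

Derivation:
vaddr = 19 = 0b0000010011
  top 2 bits -> l1_idx = 0
  next 3 bits -> l2_idx = 0
  bottom 5 bits -> offset = 19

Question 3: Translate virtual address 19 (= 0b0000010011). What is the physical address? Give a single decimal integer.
vaddr = 19 = 0b0000010011
Split: l1_idx=0, l2_idx=0, offset=19
L1[0] = 3
L2[3][0] = 37
paddr = 37 * 32 + 19 = 1203

Answer: 1203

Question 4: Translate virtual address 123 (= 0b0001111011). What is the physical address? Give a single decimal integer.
vaddr = 123 = 0b0001111011
Split: l1_idx=0, l2_idx=3, offset=27
L1[0] = 3
L2[3][3] = 97
paddr = 97 * 32 + 27 = 3131

Answer: 3131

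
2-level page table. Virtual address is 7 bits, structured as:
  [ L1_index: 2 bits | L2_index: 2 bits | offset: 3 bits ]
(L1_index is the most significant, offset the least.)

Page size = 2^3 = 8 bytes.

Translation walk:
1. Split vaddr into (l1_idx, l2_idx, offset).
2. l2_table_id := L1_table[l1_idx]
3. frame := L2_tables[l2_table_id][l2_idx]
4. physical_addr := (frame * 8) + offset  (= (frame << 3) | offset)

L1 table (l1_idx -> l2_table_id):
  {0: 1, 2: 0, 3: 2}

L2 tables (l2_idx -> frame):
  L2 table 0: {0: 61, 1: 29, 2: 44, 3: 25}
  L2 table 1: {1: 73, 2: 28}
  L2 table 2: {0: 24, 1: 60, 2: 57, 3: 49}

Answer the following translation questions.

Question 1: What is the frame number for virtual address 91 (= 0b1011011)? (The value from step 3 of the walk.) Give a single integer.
Answer: 25

Derivation:
vaddr = 91: l1_idx=2, l2_idx=3
L1[2] = 0; L2[0][3] = 25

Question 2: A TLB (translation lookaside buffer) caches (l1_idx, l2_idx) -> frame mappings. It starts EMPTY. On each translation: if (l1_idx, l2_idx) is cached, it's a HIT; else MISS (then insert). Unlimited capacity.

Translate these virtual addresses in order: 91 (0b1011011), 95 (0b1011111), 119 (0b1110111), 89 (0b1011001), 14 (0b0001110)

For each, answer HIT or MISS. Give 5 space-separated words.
Answer: MISS HIT MISS HIT MISS

Derivation:
vaddr=91: (2,3) not in TLB -> MISS, insert
vaddr=95: (2,3) in TLB -> HIT
vaddr=119: (3,2) not in TLB -> MISS, insert
vaddr=89: (2,3) in TLB -> HIT
vaddr=14: (0,1) not in TLB -> MISS, insert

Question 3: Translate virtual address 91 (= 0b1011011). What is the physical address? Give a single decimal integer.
vaddr = 91 = 0b1011011
Split: l1_idx=2, l2_idx=3, offset=3
L1[2] = 0
L2[0][3] = 25
paddr = 25 * 8 + 3 = 203

Answer: 203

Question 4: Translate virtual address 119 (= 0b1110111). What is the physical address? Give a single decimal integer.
vaddr = 119 = 0b1110111
Split: l1_idx=3, l2_idx=2, offset=7
L1[3] = 2
L2[2][2] = 57
paddr = 57 * 8 + 7 = 463

Answer: 463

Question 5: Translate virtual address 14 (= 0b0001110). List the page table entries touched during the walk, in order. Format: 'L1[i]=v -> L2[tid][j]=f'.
Answer: L1[0]=1 -> L2[1][1]=73

Derivation:
vaddr = 14 = 0b0001110
Split: l1_idx=0, l2_idx=1, offset=6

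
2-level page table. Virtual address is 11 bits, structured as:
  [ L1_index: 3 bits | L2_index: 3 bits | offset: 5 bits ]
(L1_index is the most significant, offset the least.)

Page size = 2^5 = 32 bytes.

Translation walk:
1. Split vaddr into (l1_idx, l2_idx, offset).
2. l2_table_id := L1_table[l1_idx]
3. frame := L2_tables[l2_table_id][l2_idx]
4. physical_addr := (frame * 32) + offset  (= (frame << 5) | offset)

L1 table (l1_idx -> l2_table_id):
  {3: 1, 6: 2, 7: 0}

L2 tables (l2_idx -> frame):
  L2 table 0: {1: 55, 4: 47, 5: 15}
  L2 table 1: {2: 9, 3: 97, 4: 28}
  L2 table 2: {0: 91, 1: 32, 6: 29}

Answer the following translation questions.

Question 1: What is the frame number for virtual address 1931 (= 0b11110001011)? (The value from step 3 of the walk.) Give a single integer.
Answer: 47

Derivation:
vaddr = 1931: l1_idx=7, l2_idx=4
L1[7] = 0; L2[0][4] = 47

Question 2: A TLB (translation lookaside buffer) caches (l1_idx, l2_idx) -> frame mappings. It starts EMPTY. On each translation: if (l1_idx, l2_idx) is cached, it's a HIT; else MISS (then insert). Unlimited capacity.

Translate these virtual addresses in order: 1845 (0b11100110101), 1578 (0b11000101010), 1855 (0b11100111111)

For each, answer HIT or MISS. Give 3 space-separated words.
Answer: MISS MISS HIT

Derivation:
vaddr=1845: (7,1) not in TLB -> MISS, insert
vaddr=1578: (6,1) not in TLB -> MISS, insert
vaddr=1855: (7,1) in TLB -> HIT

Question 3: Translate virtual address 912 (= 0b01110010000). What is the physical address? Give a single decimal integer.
vaddr = 912 = 0b01110010000
Split: l1_idx=3, l2_idx=4, offset=16
L1[3] = 1
L2[1][4] = 28
paddr = 28 * 32 + 16 = 912

Answer: 912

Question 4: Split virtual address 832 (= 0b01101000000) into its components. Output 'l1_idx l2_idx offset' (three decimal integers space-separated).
vaddr = 832 = 0b01101000000
  top 3 bits -> l1_idx = 3
  next 3 bits -> l2_idx = 2
  bottom 5 bits -> offset = 0

Answer: 3 2 0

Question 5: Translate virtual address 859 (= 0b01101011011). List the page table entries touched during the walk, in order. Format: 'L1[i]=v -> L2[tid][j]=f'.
vaddr = 859 = 0b01101011011
Split: l1_idx=3, l2_idx=2, offset=27

Answer: L1[3]=1 -> L2[1][2]=9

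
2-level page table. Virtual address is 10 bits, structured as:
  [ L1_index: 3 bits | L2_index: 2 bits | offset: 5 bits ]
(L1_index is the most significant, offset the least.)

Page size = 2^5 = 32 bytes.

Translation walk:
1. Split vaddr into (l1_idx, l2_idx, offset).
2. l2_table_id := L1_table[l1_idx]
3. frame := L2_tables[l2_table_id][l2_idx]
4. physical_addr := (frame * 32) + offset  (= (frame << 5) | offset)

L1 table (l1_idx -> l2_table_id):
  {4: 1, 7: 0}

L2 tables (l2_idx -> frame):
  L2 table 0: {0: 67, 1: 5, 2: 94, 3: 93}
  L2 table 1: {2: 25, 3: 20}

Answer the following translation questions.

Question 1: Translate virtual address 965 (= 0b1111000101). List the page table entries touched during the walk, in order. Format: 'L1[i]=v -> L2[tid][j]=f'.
vaddr = 965 = 0b1111000101
Split: l1_idx=7, l2_idx=2, offset=5

Answer: L1[7]=0 -> L2[0][2]=94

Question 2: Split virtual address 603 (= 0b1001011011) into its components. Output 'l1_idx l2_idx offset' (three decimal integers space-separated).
Answer: 4 2 27

Derivation:
vaddr = 603 = 0b1001011011
  top 3 bits -> l1_idx = 4
  next 2 bits -> l2_idx = 2
  bottom 5 bits -> offset = 27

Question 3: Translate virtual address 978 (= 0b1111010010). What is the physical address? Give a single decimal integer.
vaddr = 978 = 0b1111010010
Split: l1_idx=7, l2_idx=2, offset=18
L1[7] = 0
L2[0][2] = 94
paddr = 94 * 32 + 18 = 3026

Answer: 3026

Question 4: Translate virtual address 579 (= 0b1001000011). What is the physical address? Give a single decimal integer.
vaddr = 579 = 0b1001000011
Split: l1_idx=4, l2_idx=2, offset=3
L1[4] = 1
L2[1][2] = 25
paddr = 25 * 32 + 3 = 803

Answer: 803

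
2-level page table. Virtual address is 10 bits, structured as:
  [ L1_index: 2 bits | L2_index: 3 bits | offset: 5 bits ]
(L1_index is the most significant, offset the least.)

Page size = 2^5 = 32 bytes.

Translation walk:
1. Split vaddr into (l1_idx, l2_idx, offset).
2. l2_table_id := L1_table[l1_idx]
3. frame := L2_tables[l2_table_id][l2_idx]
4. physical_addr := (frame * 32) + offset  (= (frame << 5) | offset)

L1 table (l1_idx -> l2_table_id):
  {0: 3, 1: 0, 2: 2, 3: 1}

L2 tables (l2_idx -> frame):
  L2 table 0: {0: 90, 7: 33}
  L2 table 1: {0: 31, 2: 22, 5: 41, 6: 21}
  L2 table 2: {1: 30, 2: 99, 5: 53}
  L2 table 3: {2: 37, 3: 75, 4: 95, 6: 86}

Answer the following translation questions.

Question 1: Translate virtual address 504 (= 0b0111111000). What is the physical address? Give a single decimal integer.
vaddr = 504 = 0b0111111000
Split: l1_idx=1, l2_idx=7, offset=24
L1[1] = 0
L2[0][7] = 33
paddr = 33 * 32 + 24 = 1080

Answer: 1080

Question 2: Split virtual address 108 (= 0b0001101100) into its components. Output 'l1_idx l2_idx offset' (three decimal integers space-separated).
Answer: 0 3 12

Derivation:
vaddr = 108 = 0b0001101100
  top 2 bits -> l1_idx = 0
  next 3 bits -> l2_idx = 3
  bottom 5 bits -> offset = 12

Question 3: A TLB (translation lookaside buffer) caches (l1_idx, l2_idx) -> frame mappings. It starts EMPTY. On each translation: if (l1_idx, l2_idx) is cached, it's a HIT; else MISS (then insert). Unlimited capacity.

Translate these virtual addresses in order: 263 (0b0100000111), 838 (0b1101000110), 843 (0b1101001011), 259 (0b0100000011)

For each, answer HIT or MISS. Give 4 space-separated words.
vaddr=263: (1,0) not in TLB -> MISS, insert
vaddr=838: (3,2) not in TLB -> MISS, insert
vaddr=843: (3,2) in TLB -> HIT
vaddr=259: (1,0) in TLB -> HIT

Answer: MISS MISS HIT HIT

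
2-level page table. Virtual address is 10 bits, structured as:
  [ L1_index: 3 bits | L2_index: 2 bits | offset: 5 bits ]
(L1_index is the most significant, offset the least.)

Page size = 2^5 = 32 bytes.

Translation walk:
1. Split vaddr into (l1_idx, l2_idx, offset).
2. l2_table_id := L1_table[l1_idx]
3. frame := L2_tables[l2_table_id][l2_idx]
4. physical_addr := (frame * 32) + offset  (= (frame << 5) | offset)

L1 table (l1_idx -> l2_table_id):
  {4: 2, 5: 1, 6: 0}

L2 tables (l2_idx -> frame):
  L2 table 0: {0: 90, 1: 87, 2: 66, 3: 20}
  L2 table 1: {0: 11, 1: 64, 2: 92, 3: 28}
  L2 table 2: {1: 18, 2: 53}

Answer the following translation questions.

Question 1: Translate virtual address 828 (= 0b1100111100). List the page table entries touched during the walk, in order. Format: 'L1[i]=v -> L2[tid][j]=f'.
vaddr = 828 = 0b1100111100
Split: l1_idx=6, l2_idx=1, offset=28

Answer: L1[6]=0 -> L2[0][1]=87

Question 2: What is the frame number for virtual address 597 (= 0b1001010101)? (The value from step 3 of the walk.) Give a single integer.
vaddr = 597: l1_idx=4, l2_idx=2
L1[4] = 2; L2[2][2] = 53

Answer: 53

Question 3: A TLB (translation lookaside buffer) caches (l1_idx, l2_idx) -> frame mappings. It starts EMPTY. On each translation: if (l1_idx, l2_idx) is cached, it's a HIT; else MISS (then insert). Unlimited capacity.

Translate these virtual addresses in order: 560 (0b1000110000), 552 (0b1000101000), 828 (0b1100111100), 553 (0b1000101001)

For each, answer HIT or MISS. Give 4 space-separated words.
vaddr=560: (4,1) not in TLB -> MISS, insert
vaddr=552: (4,1) in TLB -> HIT
vaddr=828: (6,1) not in TLB -> MISS, insert
vaddr=553: (4,1) in TLB -> HIT

Answer: MISS HIT MISS HIT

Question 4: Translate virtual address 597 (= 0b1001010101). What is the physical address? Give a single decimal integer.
vaddr = 597 = 0b1001010101
Split: l1_idx=4, l2_idx=2, offset=21
L1[4] = 2
L2[2][2] = 53
paddr = 53 * 32 + 21 = 1717

Answer: 1717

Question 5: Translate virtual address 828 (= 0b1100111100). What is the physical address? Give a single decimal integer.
vaddr = 828 = 0b1100111100
Split: l1_idx=6, l2_idx=1, offset=28
L1[6] = 0
L2[0][1] = 87
paddr = 87 * 32 + 28 = 2812

Answer: 2812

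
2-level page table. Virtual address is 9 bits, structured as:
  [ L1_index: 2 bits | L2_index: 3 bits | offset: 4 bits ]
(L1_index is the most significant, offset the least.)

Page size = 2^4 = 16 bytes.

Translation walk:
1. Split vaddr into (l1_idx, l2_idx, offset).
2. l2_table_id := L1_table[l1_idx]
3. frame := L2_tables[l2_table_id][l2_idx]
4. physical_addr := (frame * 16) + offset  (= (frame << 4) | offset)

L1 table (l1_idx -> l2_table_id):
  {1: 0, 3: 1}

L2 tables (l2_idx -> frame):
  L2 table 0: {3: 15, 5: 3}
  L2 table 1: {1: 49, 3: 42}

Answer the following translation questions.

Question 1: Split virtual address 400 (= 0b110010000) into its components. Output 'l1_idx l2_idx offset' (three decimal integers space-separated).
Answer: 3 1 0

Derivation:
vaddr = 400 = 0b110010000
  top 2 bits -> l1_idx = 3
  next 3 bits -> l2_idx = 1
  bottom 4 bits -> offset = 0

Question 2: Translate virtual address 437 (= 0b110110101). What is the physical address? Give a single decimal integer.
vaddr = 437 = 0b110110101
Split: l1_idx=3, l2_idx=3, offset=5
L1[3] = 1
L2[1][3] = 42
paddr = 42 * 16 + 5 = 677

Answer: 677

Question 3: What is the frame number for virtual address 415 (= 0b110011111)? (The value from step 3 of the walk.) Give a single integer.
Answer: 49

Derivation:
vaddr = 415: l1_idx=3, l2_idx=1
L1[3] = 1; L2[1][1] = 49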